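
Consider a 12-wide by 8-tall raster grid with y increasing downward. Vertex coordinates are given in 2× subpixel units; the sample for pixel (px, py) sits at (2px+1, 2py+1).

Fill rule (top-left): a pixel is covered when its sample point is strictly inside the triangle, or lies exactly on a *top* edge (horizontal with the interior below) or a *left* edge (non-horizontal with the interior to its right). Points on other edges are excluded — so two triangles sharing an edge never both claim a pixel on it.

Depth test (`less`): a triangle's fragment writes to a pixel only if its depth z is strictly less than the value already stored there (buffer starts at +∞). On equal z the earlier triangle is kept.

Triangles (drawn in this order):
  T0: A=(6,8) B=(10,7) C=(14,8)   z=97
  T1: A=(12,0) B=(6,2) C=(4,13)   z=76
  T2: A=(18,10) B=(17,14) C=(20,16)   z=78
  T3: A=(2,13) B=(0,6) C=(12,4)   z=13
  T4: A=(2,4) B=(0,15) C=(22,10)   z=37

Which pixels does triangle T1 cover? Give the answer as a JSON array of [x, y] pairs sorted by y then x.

T0:
  2·area = 8
  edge (6, 8)→(10, 7): d=(4,-1) top-left  bias=+0
  edge (10, 7)→(14, 8): d=(4,1) right/bottom  bias=-1
  edge (14, 8)→(6, 8): d=(-8,0) right/bottom  bias=-1
  covered (0 px):
    . . . . . . . . . . . .
    . . . . . . . . . . . .
    . . . . . . . . . . . .
    . . . . . . . . . . . .
    . . . . . . . . . . . .
    . . . . . . . . . . . .
    . . . . . . . . . . . .
    . . . . . . . . . . . .
T1:
  2·area = 62  (B↔C swapped to make it positive)
  edge (12, 0)→(4, 13): d=(-8,13) right/bottom  bias=-1
  edge (4, 13)→(6, 2): d=(2,-11) top-left  bias=+0
  edge (6, 2)→(12, 0): d=(6,-2) top-left  bias=+0
    (4,0)@(9, 1): e=[31,31,0] → X  [on edge]
    (5,0)@(11, 1): e=[5,53,4] → X
    (6,0)@(13, 1): e=[-21,75,8] → .
    (1,1)@(3, 3): e=[93,-31,0] → .  [on edge]
    (3,1)@(7, 3): e=[41,13,8] → X
    (5,1)@(11, 3): e=[-11,57,16] → .
    (3,2)@(7, 5): e=[25,17,20] → X
    (4,2)@(9, 5): e=[-1,39,24] → .
    (3,3)@(7, 7): e=[9,21,32] → X
    (4,3)@(9, 7): e=[-17,43,36] → .
    (2,4)@(5, 9): e=[19,3,40] → X
    (3,4)@(7, 9): e=[-7,25,44] → .
  covered (8 px):
    . . . . X X . . . . . .
    . . . X X . . . . . . .
    . . . X . . . . . . . .
    . . . X . . . . . . . .
    . . X . . . . . . . . .
    . . X . . . . . . . . .
    . . . . . . . . . . . .
    . . . . . . . . . . . .
T2:
  2·area = 14  (B↔C swapped to make it positive)
  edge (18, 10)→(20, 16): d=(2,6) right/bottom  bias=-1
  edge (20, 16)→(17, 14): d=(-3,-2) top-left  bias=+0
  edge (17, 14)→(18, 10): d=(1,-4) top-left  bias=+0
    (7,0)@(15, 1): e=[0,35,-21] → .  [on edge]
    (8,3)@(17, 7): e=[0,21,-7] → .  [on edge]
    (9,6)@(19, 13): e=[0,7,7] → .  [on edge]
    (9,7)@(19, 15): e=[4,1,9] → X
    (10,7)@(21, 15): e=[-8,5,17] → .
  covered (1 px):
    . . . . . . . . . . . .
    . . . . . . . . . . . .
    . . . . . . . . . . . .
    . . . . . . . . . . . .
    . . . . . . . . . . . .
    . . . . . . . . . . . .
    . . . . . . . . . . . .
    . . . . . . . . . X . .
T3:
  2·area = 88
  edge (2, 13)→(0, 6): d=(-2,-7) top-left  bias=+0
  edge (0, 6)→(12, 4): d=(12,-2) top-left  bias=+0
  edge (12, 4)→(2, 13): d=(-10,9) right/bottom  bias=-1
    (3,2)@(7, 5): e=[51,2,35] → X
    (4,2)@(9, 5): e=[65,6,17] → X
    (5,2)@(11, 5): e=[79,10,-1] → .
    (0,3)@(1, 7): e=[5,14,69] → X
    (1,3)@(3, 7): e=[19,18,51] → X
    (2,3)@(5, 7): e=[33,22,33] → X
    (4,3)@(9, 7): e=[61,30,-3] → .
    (0,4)@(1, 9): e=[1,38,49] → X
    (3,4)@(7, 9): e=[43,50,-5] → .
    (0,5)@(1, 11): e=[-3,62,29] → .
    (1,5)@(3, 11): e=[11,66,11] → X
    (2,5)@(5, 11): e=[25,70,-7] → .
  covered (10 px):
    . . . . . . . . . . . .
    . . . . . . . . . . . .
    . . . X X . . . . . . .
    X X X X . . . . . . . .
    X X X . . . . . . . . .
    . X . . . . . . . . . .
    . . . . . . . . . . . .
    . . . . . . . . . . . .
T4:
  2·area = 232  (B↔C swapped to make it positive)
  edge (2, 4)→(22, 10): d=(20,6) right/bottom  bias=-1
  edge (22, 10)→(0, 15): d=(-22,5) right/bottom  bias=-1
  edge (0, 15)→(2, 4): d=(2,-11) top-left  bias=+0
    (1,2)@(3, 5): e=[14,205,13] → X
    (2,2)@(5, 5): e=[2,195,35] → X
    (3,2)@(7, 5): e=[-10,185,57] → .
    (1,3)@(3, 7): e=[54,161,17] → X
    (3,3)@(7, 7): e=[30,141,61] → X
    (4,3)@(9, 7): e=[18,131,83] → X
    (5,3)@(11, 7): e=[6,121,105] → X
    (6,3)@(13, 7): e=[-6,111,127] → .
    (1,4)@(3, 9): e=[94,117,21] → X
    (6,4)@(13, 9): e=[34,67,131] → X
    (7,4)@(15, 9): e=[22,57,153] → X
    (8,4)@(17, 9): e=[10,47,175] → X
  covered (28 px):
    . . . . . . . . . . . .
    . . . . . . . . . . . .
    . X X . . . . . . . . .
    . X X X X X . . . . . .
    . X X X X X X X X . . .
    X X X X X X X X X . . .
    X X X X . . . . . . . .
    . . . . . . . . . . . .

Final: [[4,0],[5,0],[3,1],[4,1],[3,2],[3,3],[2,4],[2,5]]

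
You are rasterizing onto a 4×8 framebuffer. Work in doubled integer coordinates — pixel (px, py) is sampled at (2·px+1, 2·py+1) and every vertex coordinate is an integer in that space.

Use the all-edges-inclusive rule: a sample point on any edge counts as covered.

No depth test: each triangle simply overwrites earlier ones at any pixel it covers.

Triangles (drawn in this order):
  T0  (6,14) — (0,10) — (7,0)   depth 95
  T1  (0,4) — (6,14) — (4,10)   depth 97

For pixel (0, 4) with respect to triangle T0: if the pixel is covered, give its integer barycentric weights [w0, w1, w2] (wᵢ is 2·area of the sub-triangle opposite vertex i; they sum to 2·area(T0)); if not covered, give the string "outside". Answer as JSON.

T0:
  2·area = 88
  edge (6, 14)→(0, 10): d=(-6,-4) inclusive
  edge (0, 10)→(7, 0): d=(7,-10) inclusive
  edge (7, 0)→(6, 14): d=(-1,14) inclusive
    (2,1)@(5, 3): e=[62,1,25] → X
    (3,1)@(7, 3): e=[70,21,-3] → .
    (2,2)@(5, 5): e=[50,15,23] → X
    (3,2)@(7, 5): e=[58,35,-5] → .
    (1,3)@(3, 7): e=[30,9,49] → X
    (3,3)@(7, 7): e=[46,49,-7] → .
    (0,4)@(1, 9): e=[10,3,75] → X
    (3,4)@(7, 9): e=[34,63,-9] → .
    (0,5)@(1, 11): e=[-2,17,73] → .
    (1,5)@(3, 11): e=[6,37,45] → X
    (3,5)@(7, 11): e=[22,77,-11] → .
    (1,6)@(3, 13): e=[-6,51,43] → .
  covered (10 px):
    . . . .
    . . X .
    . . X .
    . X X .
    X X X .
    . X X .
    . . X .
    . . . .
T1:
  2·area = 4  (B↔C swapped to make it positive)
  edge (0, 4)→(4, 10): d=(4,6) inclusive
  edge (4, 10)→(6, 14): d=(2,4) inclusive
  edge (6, 14)→(0, 4): d=(-6,-10) inclusive
    (1,4)@(3, 9): e=[2,2,0] → X  [on edge]
    (2,4)@(5, 9): e=[-10,-6,20] → .
    (1,5)@(3, 11): e=[10,6,-12] → .
  covered (1 px):
    . . . .
    . . . .
    . . . .
    . . . .
    . X . .
    . . . .
    . . . .
    . . . .

Answer: [3,75,10]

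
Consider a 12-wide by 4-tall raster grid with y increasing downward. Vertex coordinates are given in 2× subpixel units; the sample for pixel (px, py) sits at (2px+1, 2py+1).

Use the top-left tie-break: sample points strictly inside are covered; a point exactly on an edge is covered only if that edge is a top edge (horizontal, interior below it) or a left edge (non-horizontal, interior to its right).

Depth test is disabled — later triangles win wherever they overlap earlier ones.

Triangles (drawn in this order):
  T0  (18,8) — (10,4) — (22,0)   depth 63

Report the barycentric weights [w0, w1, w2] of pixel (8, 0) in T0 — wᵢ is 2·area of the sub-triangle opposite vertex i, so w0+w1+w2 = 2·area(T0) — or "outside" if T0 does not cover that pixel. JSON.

T0:
  2·area = 80
  edge (18, 8)→(10, 4): d=(-8,-4) top-left  bias=+0
  edge (10, 4)→(22, 0): d=(12,-4) top-left  bias=+0
  edge (22, 0)→(18, 8): d=(-4,8) right/bottom  bias=-1
    (9,0)@(19, 1): e=[60,0,20] → #  [on edge]
    (10,0)@(21, 1): e=[68,8,4] → #
    (11,0)@(23, 1): e=[76,16,-12] → ·
    (6,1)@(13, 3): e=[20,0,60] → #  [on edge]
    (7,1)@(15, 3): e=[28,8,44] → #
    (8,1)@(17, 3): e=[36,16,28] → #
    (10,1)@(21, 3): e=[52,32,-4] → ·
    (3,2)@(7, 5): e=[-20,0,100] → ·  [on edge]
    (6,2)@(13, 5): e=[4,24,52] → #
    (10,2)@(21, 5): e=[36,56,-12] → ·
    (0,3)@(1, 7): e=[-60,0,140] → ·  [on edge]
    (6,3)@(13, 7): e=[-12,48,44] → ·
  covered (11 px):
    · · · · · · · · · # # ·
    · · · · · · # # # # · ·
    · · · · · · # # # # · ·
    · · · · · · · · # · · ·

Final: "outside"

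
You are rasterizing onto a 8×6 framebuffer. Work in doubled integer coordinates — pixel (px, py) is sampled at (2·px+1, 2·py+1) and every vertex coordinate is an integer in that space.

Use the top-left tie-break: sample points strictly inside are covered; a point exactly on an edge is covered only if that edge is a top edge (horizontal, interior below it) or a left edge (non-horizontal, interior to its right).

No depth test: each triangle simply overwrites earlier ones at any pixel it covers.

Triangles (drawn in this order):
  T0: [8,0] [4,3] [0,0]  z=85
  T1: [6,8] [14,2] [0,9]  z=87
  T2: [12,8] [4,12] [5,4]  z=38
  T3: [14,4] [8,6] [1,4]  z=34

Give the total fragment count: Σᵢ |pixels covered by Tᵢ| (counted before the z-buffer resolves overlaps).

T0:
  2·area = 24
  edge (8, 0)→(4, 3): d=(-4,3) right/bottom  bias=-1
  edge (4, 3)→(0, 0): d=(-4,-3) top-left  bias=+0
  edge (0, 0)→(8, 0): d=(8,0) top-left  bias=+0
    (1,0)@(3, 1): e=[11,5,8] → █
    (2,0)@(5, 1): e=[5,11,8] → █
    (3,0)@(7, 1): e=[-1,17,8] → ·
    (1,1)@(3, 3): e=[3,-3,24] → ·
    (2,1)@(5, 3): e=[-3,3,24] → ·
  covered (2 px):
    · █ █ · · · · ·
    · · · · · · · ·
    · · · · · · · ·
    · · · · · · · ·
    · · · · · · · ·
    · · · · · · · ·
T1:
  2·area = 28  (B↔C swapped to make it positive)
  edge (6, 8)→(0, 9): d=(-6,1) right/bottom  bias=-1
  edge (0, 9)→(14, 2): d=(14,-7) top-left  bias=+0
  edge (14, 2)→(6, 8): d=(-8,6) right/bottom  bias=-1
    (4,2)@(9, 5): e=[15,7,6] → █
    (5,2)@(11, 5): e=[13,21,-6] → ·
    (2,3)@(5, 7): e=[7,7,14] → █
    (3,3)@(7, 7): e=[5,21,2] → █
    (4,3)@(9, 7): e=[3,35,-10] → ·
    (2,4)@(5, 9): e=[-5,35,-2] → ·
    (3,4)@(7, 9): e=[-7,49,-14] → ·
  covered (3 px):
    · · · · · · · ·
    · · · · · · · ·
    · · · · █ · · ·
    · · █ █ · · · ·
    · · · · · · · ·
    · · · · · · · ·
T2:
  2·area = 60
  edge (12, 8)→(4, 12): d=(-8,4) right/bottom  bias=-1
  edge (4, 12)→(5, 4): d=(1,-8) top-left  bias=+0
  edge (5, 4)→(12, 8): d=(7,4) right/bottom  bias=-1
    (2,2)@(5, 5): e=[52,1,7] → █
    (3,2)@(7, 5): e=[44,17,-1] → ·
    (2,3)@(5, 7): e=[36,3,21] → █
    (3,3)@(7, 7): e=[28,19,13] → █
    (4,3)@(9, 7): e=[20,35,5] → █
    (5,3)@(11, 7): e=[12,51,-3] → ·
    (2,4)@(5, 9): e=[20,5,35] → █
    (5,4)@(11, 9): e=[-4,53,11] → ·
    (2,5)@(5, 11): e=[4,7,49] → █
    (3,5)@(7, 11): e=[-4,23,41] → ·
    (4,5)@(9, 11): e=[-12,39,33] → ·
  covered (8 px):
    · · · · · · · ·
    · · · · · · · ·
    · · █ · · · · ·
    · · █ █ █ · · ·
    · · █ █ █ · · ·
    · · █ · · · · ·
T3:
  2·area = 26
  edge (14, 4)→(8, 6): d=(-6,2) right/bottom  bias=-1
  edge (8, 6)→(1, 4): d=(-7,-2) top-left  bias=+0
  edge (1, 4)→(14, 4): d=(13,0) top-left  bias=+0
    (2,2)@(5, 5): e=[12,1,13] → █
    (3,2)@(7, 5): e=[8,5,13] → █
    (4,2)@(9, 5): e=[4,9,13] → █
    (5,2)@(11, 5): e=[0,13,13] → ·  [on edge]
    (2,3)@(5, 7): e=[0,-13,39] → ·  [on edge]
    (3,3)@(7, 7): e=[-4,-9,39] → ·
    (4,3)@(9, 7): e=[-8,-5,39] → ·
  covered (3 px):
    · · · · · · · ·
    · · · · · · · ·
    · · █ █ █ · · ·
    · · · · · · · ·
    · · · · · · · ·
    · · · · · · · ·

Final: 16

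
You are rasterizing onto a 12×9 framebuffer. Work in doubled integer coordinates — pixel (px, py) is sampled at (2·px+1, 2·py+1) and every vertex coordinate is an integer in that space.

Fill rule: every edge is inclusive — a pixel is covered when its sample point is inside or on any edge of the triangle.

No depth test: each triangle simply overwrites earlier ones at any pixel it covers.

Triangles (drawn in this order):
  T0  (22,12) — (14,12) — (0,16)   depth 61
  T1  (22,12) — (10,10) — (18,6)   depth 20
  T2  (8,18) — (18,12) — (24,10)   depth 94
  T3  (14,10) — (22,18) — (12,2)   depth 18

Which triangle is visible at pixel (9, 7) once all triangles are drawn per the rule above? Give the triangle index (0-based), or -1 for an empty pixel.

T0:
  2·area = 32  (B↔C swapped to make it positive)
  edge (22, 12)→(0, 16): d=(-22,4) inclusive
  edge (0, 16)→(14, 12): d=(14,-4) inclusive
  edge (14, 12)→(22, 12): d=(8,0) inclusive
    (5,6)@(11, 13): e=[22,2,8] → X
    (6,6)@(13, 13): e=[14,10,8] → X
    (7,6)@(15, 13): e=[6,18,8] → X
    (8,6)@(17, 13): e=[-2,26,8] → .
    (2,7)@(5, 15): e=[2,6,24] → X
    (3,7)@(7, 15): e=[-6,14,24] → .
    (5,7)@(11, 15): e=[-22,30,24] → .
    (6,7)@(13, 15): e=[-30,38,24] → .
    (7,7)@(15, 15): e=[-38,46,24] → .
    (2,8)@(5, 17): e=[-42,34,40] → .
  covered (4 px):
    . . . . . . . . . . . .
    . . . . . . . . . . . .
    . . . . . . . . . . . .
    . . . . . . . . . . . .
    . . . . . . . . . . . .
    . . . . . . . . . . . .
    . . . . . X X X . . . .
    . . X . . . . . . . . .
    . . . . . . . . . . . .
T1:
  2·area = 64
  edge (22, 12)→(10, 10): d=(-12,-2) inclusive
  edge (10, 10)→(18, 6): d=(8,-4) inclusive
  edge (18, 6)→(22, 12): d=(4,6) inclusive
    (8,3)@(17, 7): e=[50,4,10] → X
    (9,3)@(19, 7): e=[54,12,-2] → .
    (6,4)@(13, 9): e=[18,4,42] → X
    (7,4)@(15, 9): e=[22,12,30] → X
    (9,4)@(19, 9): e=[30,28,6] → X
    (10,4)@(21, 9): e=[34,36,-6] → .
    (6,5)@(13, 11): e=[-6,20,50] → .
    (7,5)@(15, 11): e=[-2,28,38] → .
    (8,5)@(17, 11): e=[2,36,26] → X
    (10,5)@(21, 11): e=[10,52,2] → X
    (11,5)@(23, 11): e=[14,60,-10] → .
    (8,6)@(17, 13): e=[-22,52,34] → .
  covered (8 px):
    . . . . . . . . . . . .
    . . . . . . . . . . . .
    . . . . . . . . . . . .
    . . . . . . . . X . . .
    . . . . . . X X X X . .
    . . . . . . . . X X X .
    . . . . . . . . . . . .
    . . . . . . . . . . . .
    . . . . . . . . . . . .
T2:
  2·area = 16
  edge (8, 18)→(18, 12): d=(10,-6) inclusive
  edge (18, 12)→(24, 10): d=(6,-2) inclusive
  edge (24, 10)→(8, 18): d=(-16,8) inclusive
    (11,4)@(23, 9): e=[0,-8,24] → .  [on edge]
    (10,5)@(21, 11): e=[8,0,8] → X  [on edge]
    (11,5)@(23, 11): e=[20,4,-8] → .
    (7,6)@(15, 13): e=[-8,0,24] → .  [on edge]
    (8,6)@(17, 13): e=[4,4,8] → X
    (9,6)@(19, 13): e=[16,8,-8] → .
    (10,6)@(21, 13): e=[28,12,-24] → .
    (4,7)@(9, 15): e=[-24,0,40] → .  [on edge]
    (6,7)@(13, 15): e=[0,8,8] → X  [on edge]
    (7,7)@(15, 15): e=[12,12,-8] → .
    (8,7)@(17, 15): e=[24,16,-24] → .
    (1,8)@(3, 17): e=[-40,0,56] → .  [on edge]
  covered (3 px):
    . . . . . . . . . . . .
    . . . . . . . . . . . .
    . . . . . . . . . . . .
    . . . . . . . . . . . .
    . . . . . . . . . . . .
    . . . . . . . . . . X .
    . . . . . . . . X . . .
    . . . . . . X . . . . .
    . . . . . . . . . . . .
T3:
  2·area = 48  (B↔C swapped to make it positive)
  edge (14, 10)→(12, 2): d=(-2,-8) inclusive
  edge (12, 2)→(22, 18): d=(10,16) inclusive
  edge (22, 18)→(14, 10): d=(-8,-8) inclusive
    (2,0)@(5, 1): e=[-54,102,0] → .  [on edge]
    (3,1)@(7, 3): e=[-42,90,0] → .  [on edge]
    (4,2)@(9, 5): e=[-30,78,0] → .  [on edge]
    (6,2)@(13, 5): e=[2,14,32] → X
    (7,2)@(15, 5): e=[18,-18,48] → .
    (5,3)@(11, 7): e=[-18,66,0] → .  [on edge]
    (6,3)@(13, 7): e=[-2,34,16] → .
    (7,3)@(15, 7): e=[14,2,32] → X
    (8,3)@(17, 7): e=[30,-30,48] → .
    (6,4)@(13, 9): e=[-6,54,0] → .  [on edge]
    (7,4)@(15, 9): e=[10,22,16] → X
    (8,4)@(17, 9): e=[26,-10,32] → .
    (7,5)@(15, 11): e=[6,42,0] → X  [on edge]
    (8,6)@(17, 13): e=[18,30,0] → X  [on edge]
    (9,7)@(19, 15): e=[30,18,0] → X  [on edge]
    (10,8)@(21, 17): e=[42,6,0] → X  [on edge]
  covered (8 px):
    . . . . . . . . . . . .
    . . . . . . . . . . . .
    . . . . . . X . . . . .
    . . . . . . . X . . . .
    . . . . . . . X . . . .
    . . . . . . . X X . . .
    . . . . . . . . X . . .
    . . . . . . . . . X . .
    . . . . . . . . . . X .

Z-buffer (winner per pixel, '.' = empty):
  . . . . . . . . . . . .
  . . . . . . . . . . . .
  . . . . . . 3 . . . . .
  . . . . . . . 3 1 . . .
  . . . . . . 1 3 1 1 . .
  . . . . . . . 3 3 1 2 .
  . . . . . 0 0 0 3 . . .
  . . 0 . . . 2 . . 3 . .
  . . . . . . . . . . 3 .

Result: 3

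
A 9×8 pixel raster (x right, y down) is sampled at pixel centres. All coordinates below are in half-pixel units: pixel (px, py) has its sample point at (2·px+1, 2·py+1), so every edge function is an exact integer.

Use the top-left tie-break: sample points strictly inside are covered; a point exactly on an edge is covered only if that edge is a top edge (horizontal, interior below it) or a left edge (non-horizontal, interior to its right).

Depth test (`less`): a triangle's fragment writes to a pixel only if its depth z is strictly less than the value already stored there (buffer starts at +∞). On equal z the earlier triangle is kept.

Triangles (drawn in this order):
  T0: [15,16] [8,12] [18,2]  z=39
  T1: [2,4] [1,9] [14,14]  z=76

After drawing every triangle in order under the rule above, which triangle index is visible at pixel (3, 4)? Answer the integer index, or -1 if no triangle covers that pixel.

T0:
  2·area = 110
  edge (15, 16)→(8, 12): d=(-7,-4) top-left  bias=+0
  edge (8, 12)→(18, 2): d=(10,-10) top-left  bias=+0
  edge (18, 2)→(15, 16): d=(-3,14) right/bottom  bias=-1
    (8,1)@(17, 3): e=[99,0,11] → #  [on edge]
    (7,2)@(15, 5): e=[77,0,33] → #  [on edge]
    (6,3)@(13, 7): e=[55,0,55] → #  [on edge]
    (8,3)@(17, 7): e=[71,40,-1] → ·
    (5,4)@(11, 9): e=[33,0,77] → #  [on edge]
    (8,4)@(17, 9): e=[57,60,-7] → ·
    (4,5)@(9, 11): e=[11,0,99] → #  [on edge]
    (8,5)@(17, 11): e=[43,80,-13] → ·
    (3,6)@(7, 13): e=[-11,0,121] → ·  [on edge]
    (4,6)@(9, 13): e=[-3,20,93] → ·
    (5,6)@(11, 13): e=[5,40,65] → #
    (8,6)@(17, 13): e=[29,100,-19] → ·
    (2,7)@(5, 15): e=[-33,0,143] → ·  [on edge]
  covered (16 px):
    · · · · · · · · ·
    · · · · · · · · #
    · · · · · · · # #
    · · · · · · # # ·
    · · · · · # # # ·
    · · · · # # # # ·
    · · · · · # # # ·
    · · · · · · · # ·
T1:
  2·area = 70  (B↔C swapped to make it positive)
  edge (2, 4)→(14, 14): d=(12,10) right/bottom  bias=-1
  edge (14, 14)→(1, 9): d=(-13,-5) top-left  bias=+0
  edge (1, 9)→(2, 4): d=(1,-5) top-left  bias=+0
    (1,2)@(3, 5): e=[2,62,6] → #
    (2,2)@(5, 5): e=[-18,72,16] → ·
    (1,3)@(3, 7): e=[26,36,8] → #
    (2,3)@(5, 7): e=[6,46,18] → #
    (3,3)@(7, 7): e=[-14,56,28] → ·
    (0,4)@(1, 9): e=[70,0,0] → #  [on edge]
    (3,4)@(7, 9): e=[10,30,30] → #
    (4,4)@(9, 9): e=[-10,40,40] → ·
    (0,5)@(1, 11): e=[94,-26,2] → ·
    (1,5)@(3, 11): e=[74,-16,12] → ·
    (2,5)@(5, 11): e=[54,-6,22] → ·
    (3,5)@(7, 11): e=[34,4,32] → #
  covered (9 px):
    · · · · · · · · ·
    · · · · · · · · ·
    · # · · · · · · ·
    · # # · · · · · ·
    # # # # · · · · ·
    · · · # # · · · ·
    · · · · · · · · ·
    · · · · · · · · ·

Z-buffer (winner per pixel, '.' = empty):
  . . . . . . . . .
  . . . . . . . . 0
  . 1 . . . . . 0 0
  . 1 1 . . . 0 0 .
  1 1 1 1 . 0 0 0 .
  . . . 1 0 0 0 0 .
  . . . . . 0 0 0 .
  . . . . . . . 0 .

Result: 1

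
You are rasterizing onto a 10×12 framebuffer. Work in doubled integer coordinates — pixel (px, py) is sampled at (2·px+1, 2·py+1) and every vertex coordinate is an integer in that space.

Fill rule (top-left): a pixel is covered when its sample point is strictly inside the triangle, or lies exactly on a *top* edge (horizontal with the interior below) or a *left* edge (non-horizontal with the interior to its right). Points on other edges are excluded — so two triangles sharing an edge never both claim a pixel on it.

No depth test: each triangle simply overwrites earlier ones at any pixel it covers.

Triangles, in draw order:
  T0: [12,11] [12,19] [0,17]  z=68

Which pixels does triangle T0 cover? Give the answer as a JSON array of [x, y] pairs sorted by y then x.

T0:
  2·area = 96
  edge (12, 11)→(12, 19): d=(0,8) right/bottom  bias=-1
  edge (12, 19)→(0, 17): d=(-12,-2) top-left  bias=+0
  edge (0, 17)→(12, 11): d=(12,-6) top-left  bias=+0
    (4,6)@(9, 13): e=[24,66,6] → X
    (5,6)@(11, 13): e=[8,70,18] → X
    (6,6)@(13, 13): e=[-8,74,30] → .
    (2,7)@(5, 15): e=[56,34,6] → X
    (3,7)@(7, 15): e=[40,38,18] → X
    (6,7)@(13, 15): e=[-8,50,54] → .
    (0,8)@(1, 17): e=[88,2,6] → X
    (1,8)@(3, 17): e=[72,6,18] → X
    (6,8)@(13, 17): e=[-8,26,78] → .
    (0,9)@(1, 19): e=[88,-22,30] → .
    (1,9)@(3, 19): e=[72,-18,42] → .
    (2,9)@(5, 19): e=[56,-14,54] → .
  covered (12 px):
    . . . . . . . . . .
    . . . . . . . . . .
    . . . . . . . . . .
    . . . . . . . . . .
    . . . . . . . . . .
    . . . . . . . . . .
    . . . . X X . . . .
    . . X X X X . . . .
    X X X X X X . . . .
    . . . . . . . . . .
    . . . . . . . . . .
    . . . . . . . . . .

Result: [[4,6],[5,6],[2,7],[3,7],[4,7],[5,7],[0,8],[1,8],[2,8],[3,8],[4,8],[5,8]]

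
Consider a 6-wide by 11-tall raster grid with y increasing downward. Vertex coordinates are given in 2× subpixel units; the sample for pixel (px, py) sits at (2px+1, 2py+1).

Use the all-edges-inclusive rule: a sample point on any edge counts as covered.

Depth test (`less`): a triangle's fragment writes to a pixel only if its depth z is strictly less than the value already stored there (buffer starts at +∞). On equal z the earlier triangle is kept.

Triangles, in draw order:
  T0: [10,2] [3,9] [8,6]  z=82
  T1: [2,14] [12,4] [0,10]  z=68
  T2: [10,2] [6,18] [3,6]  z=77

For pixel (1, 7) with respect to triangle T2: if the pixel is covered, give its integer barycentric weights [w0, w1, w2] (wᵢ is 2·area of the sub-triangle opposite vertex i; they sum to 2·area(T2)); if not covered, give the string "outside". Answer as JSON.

T0:
  2·area = 14  (B↔C swapped to make it positive)
  edge (10, 2)→(8, 6): d=(-2,4) inclusive
  edge (8, 6)→(3, 9): d=(-5,3) inclusive
  edge (3, 9)→(10, 2): d=(7,-7) inclusive
    (5,0)@(11, 1): e=[-2,16,0] → ·  [on edge]
    (4,1)@(9, 3): e=[2,12,0] → #  [on edge]
    (5,1)@(11, 3): e=[-6,6,14] → ·
    (3,2)@(7, 5): e=[6,8,0] → #  [on edge]
    (4,2)@(9, 5): e=[-2,2,14] → ·
    (2,3)@(5, 7): e=[10,4,0] → #  [on edge]
    (3,3)@(7, 7): e=[2,-2,14] → ·
    (1,4)@(3, 9): e=[14,0,0] → #  [on edge]
    (2,4)@(5, 9): e=[6,-6,14] → ·
    (0,5)@(1, 11): e=[18,-4,0] → ·  [on edge]
    (1,5)@(3, 11): e=[10,-10,14] → ·
  covered (4 px):
    · · · · · ·
    · · · · # ·
    · · · # · ·
    · · # · · ·
    · # · · · ·
    · · · · · ·
    · · · · · ·
    · · · · · ·
    · · · · · ·
    · · · · · ·
    · · · · · ·
T1:
  2·area = 60  (B↔C swapped to make it positive)
  edge (2, 14)→(0, 10): d=(-2,-4) inclusive
  edge (0, 10)→(12, 4): d=(12,-6) inclusive
  edge (12, 4)→(2, 14): d=(-10,10) inclusive
    (5,2)@(11, 5): e=[54,6,0] → #  [on edge]
    (3,3)@(7, 7): e=[34,6,20] → #
    (4,3)@(9, 7): e=[42,18,0] → #  [on edge]
    (5,3)@(11, 7): e=[50,30,-20] → ·
    (1,4)@(3, 9): e=[14,6,40] → #
    (2,4)@(5, 9): e=[22,18,20] → #
    (3,4)@(7, 9): e=[30,30,0] → #  [on edge]
    (4,4)@(9, 9): e=[38,42,-20] → ·
    (0,5)@(1, 11): e=[2,18,40] → #
    (2,5)@(5, 11): e=[18,42,0] → #  [on edge]
    (3,5)@(7, 11): e=[26,54,-20] → ·
    (0,6)@(1, 13): e=[-2,42,20] → ·
    (1,6)@(3, 13): e=[6,54,0] → #  [on edge]
    (0,7)@(1, 15): e=[-6,66,0] → ·  [on edge]
  covered (10 px):
    · · · · · ·
    · · · · · ·
    · · · · · #
    · · · # # ·
    · # # # · ·
    # # # · · ·
    · # · · · ·
    · · · · · ·
    · · · · · ·
    · · · · · ·
    · · · · · ·
T2:
  2·area = 96
  edge (10, 2)→(6, 18): d=(-4,16) inclusive
  edge (6, 18)→(3, 6): d=(-3,-12) inclusive
  edge (3, 6)→(10, 2): d=(7,-4) inclusive
    (4,1)@(9, 3): e=[12,81,3] → #
    (5,1)@(11, 3): e=[-20,105,11] → ·
    (2,2)@(5, 5): e=[68,27,1] → #
    (3,2)@(7, 5): e=[36,51,9] → #
    (5,2)@(11, 5): e=[-28,99,25] → ·
    (2,3)@(5, 7): e=[60,21,15] → #
    (4,3)@(9, 7): e=[-4,69,31] → ·
    (2,4)@(5, 9): e=[52,15,29] → #
    (4,4)@(9, 9): e=[-12,63,45] → ·
    (2,5)@(5, 11): e=[44,9,43] → #
    (4,5)@(9, 11): e=[-20,57,59] → ·
    (2,6)@(5, 13): e=[36,3,57] → #
  covered (12 px):
    · · · · · ·
    · · · · # ·
    · · # # # ·
    · · # # · ·
    · · # # · ·
    · · # # · ·
    · · # # · ·
    · · · · · ·
    · · · · · ·
    · · · · · ·
    · · · · · ·

Result: "outside"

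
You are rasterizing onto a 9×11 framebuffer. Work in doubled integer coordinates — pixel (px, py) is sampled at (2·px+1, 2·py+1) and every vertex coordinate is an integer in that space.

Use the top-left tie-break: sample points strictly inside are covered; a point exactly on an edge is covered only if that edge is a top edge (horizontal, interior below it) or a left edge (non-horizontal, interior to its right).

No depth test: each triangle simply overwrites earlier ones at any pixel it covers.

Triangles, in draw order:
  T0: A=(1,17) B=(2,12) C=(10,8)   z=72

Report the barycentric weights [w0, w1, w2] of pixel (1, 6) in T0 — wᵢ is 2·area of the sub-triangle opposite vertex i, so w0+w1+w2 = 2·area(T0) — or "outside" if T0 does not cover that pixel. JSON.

T0:
  2·area = 36
  edge (1, 17)→(2, 12): d=(1,-5) top-left  bias=+0
  edge (2, 12)→(10, 8): d=(8,-4) top-left  bias=+0
  edge (10, 8)→(1, 17): d=(-9,9) right/bottom  bias=-1
    (8,0)@(17, 1): e=[64,-28,0] → ·  [on edge]
    (7,1)@(15, 3): e=[56,-20,0] → ·  [on edge]
    (6,2)@(13, 5): e=[48,-12,0] → ·  [on edge]
    (1,3)@(3, 7): e=[0,-36,72] → ·  [on edge]
    (5,3)@(11, 7): e=[40,-4,0] → ·  [on edge]
    (4,4)@(9, 9): e=[32,4,0] → ·  [on edge]
    (2,5)@(5, 11): e=[14,4,18] → #
    (3,5)@(7, 11): e=[24,12,0] → ·  [on edge]
    (1,6)@(3, 13): e=[6,12,18] → #
    (2,6)@(5, 13): e=[16,20,0] → ·  [on edge]
    (1,7)@(3, 15): e=[8,28,0] → ·  [on edge]
    (0,8)@(1, 17): e=[0,36,0] → ·  [on edge]
  covered (2 px):
    · · · · · · · · ·
    · · · · · · · · ·
    · · · · · · · · ·
    · · · · · · · · ·
    · · · · · · · · ·
    · · # · · · · · ·
    · # · · · · · · ·
    · · · · · · · · ·
    · · · · · · · · ·
    · · · · · · · · ·
    · · · · · · · · ·

Answer: [12,18,6]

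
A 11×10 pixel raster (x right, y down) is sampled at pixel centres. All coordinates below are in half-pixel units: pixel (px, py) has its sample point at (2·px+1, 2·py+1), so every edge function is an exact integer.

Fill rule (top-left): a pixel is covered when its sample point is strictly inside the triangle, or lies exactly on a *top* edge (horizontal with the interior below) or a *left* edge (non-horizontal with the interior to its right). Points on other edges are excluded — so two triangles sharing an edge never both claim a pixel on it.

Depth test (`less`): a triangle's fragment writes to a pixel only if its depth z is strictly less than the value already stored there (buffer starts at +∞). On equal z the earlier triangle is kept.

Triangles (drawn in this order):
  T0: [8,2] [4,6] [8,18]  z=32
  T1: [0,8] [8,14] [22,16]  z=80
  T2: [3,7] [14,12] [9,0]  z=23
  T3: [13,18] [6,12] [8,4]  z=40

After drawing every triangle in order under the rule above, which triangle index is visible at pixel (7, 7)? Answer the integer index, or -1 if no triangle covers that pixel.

T0:
  2·area = 64  (B↔C swapped to make it positive)
  edge (8, 2)→(8, 18): d=(0,16) right/bottom  bias=-1
  edge (8, 18)→(4, 6): d=(-4,-12) top-left  bias=+0
  edge (4, 6)→(8, 2): d=(4,-4) top-left  bias=+0
    (4,0)@(9, 1): e=[-16,80,0] → ·  [on edge]
    (1,1)@(3, 3): e=[80,0,-16] → ·  [on edge]
    (3,1)@(7, 3): e=[16,48,0] → █  [on edge]
    (4,1)@(9, 3): e=[-16,72,8] → ·
    (2,2)@(5, 5): e=[48,16,0] → █  [on edge]
    (4,2)@(9, 5): e=[-16,64,16] → ·
    (1,3)@(3, 7): e=[80,-16,0] → ·  [on edge]
    (2,3)@(5, 7): e=[48,8,8] → █
    (4,3)@(9, 7): e=[-16,56,24] → ·
    (0,4)@(1, 9): e=[112,-48,0] → ·  [on edge]
    (2,4)@(5, 9): e=[48,0,16] → █  [on edge]
    (4,4)@(9, 9): e=[-16,48,32] → ·
    (3,7)@(7, 15): e=[16,0,48] → █  [on edge]
  covered (10 px):
    · · · · · · · · · · ·
    · · · █ · · · · · · ·
    · · █ █ · · · · · · ·
    · · █ █ · · · · · · ·
    · · █ █ · · · · · · ·
    · · · █ · · · · · · ·
    · · · █ · · · · · · ·
    · · · █ · · · · · · ·
    · · · · · · · · · · ·
    · · · · · · · · · · ·
T1:
  2·area = 68  (B↔C swapped to make it positive)
  edge (0, 8)→(22, 16): d=(22,8) right/bottom  bias=-1
  edge (22, 16)→(8, 14): d=(-14,-2) top-left  bias=+0
  edge (8, 14)→(0, 8): d=(-8,-6) top-left  bias=+0
    (2,5)@(5, 11): e=[26,36,6] → █
    (3,5)@(7, 11): e=[10,40,18] → █
    (4,5)@(9, 11): e=[-6,44,30] → ·
    (0,6)@(1, 13): e=[102,0,-34] → ·  [on edge]
    (2,6)@(5, 13): e=[70,8,-10] → ·
    (3,6)@(7, 13): e=[54,12,2] → █
    (4,6)@(9, 13): e=[38,16,14] → █
    (5,6)@(11, 13): e=[22,20,26] → █
    (6,6)@(13, 13): e=[6,24,38] → █
    (7,6)@(15, 13): e=[-10,28,50] → ·
    (3,7)@(7, 15): e=[98,-16,-14] → ·
    (4,7)@(9, 15): e=[82,-12,-2] → ·
    (7,7)@(15, 15): e=[34,0,34] → █  [on edge]
  covered (9 px):
    · · · · · · · · · · ·
    · · · · · · · · · · ·
    · · · · · · · · · · ·
    · · · · · · · · · · ·
    · · · · · · · · · · ·
    · · █ █ · · · · · · ·
    · · · █ █ █ █ · · · ·
    · · · · · · · █ █ █ ·
    · · · · · · · · · · ·
    · · · · · · · · · · ·
T2:
  2·area = 107  (B↔C swapped to make it positive)
  edge (3, 7)→(9, 0): d=(6,-7) top-left  bias=+0
  edge (9, 0)→(14, 12): d=(5,12) right/bottom  bias=-1
  edge (14, 12)→(3, 7): d=(-11,-5) top-left  bias=+0
    (4,0)@(9, 1): e=[6,5,96] → █
    (5,0)@(11, 1): e=[20,-19,106] → ·
    (3,1)@(7, 3): e=[4,39,64] → █
    (5,1)@(11, 3): e=[32,-9,84] → ·
    (2,2)@(5, 5): e=[2,73,32] → █
    (5,2)@(11, 5): e=[44,1,62] → █
    (6,2)@(13, 5): e=[58,-23,72] → ·
    (1,3)@(3, 7): e=[0,107,0] → █  [on edge]
    (6,3)@(13, 7): e=[70,-13,50] → ·
    (1,4)@(3, 9): e=[12,117,-22] → ·
    (2,4)@(5, 9): e=[26,93,-12] → ·
    (3,4)@(7, 9): e=[40,69,-2] → ·
  covered (15 px):
    · · · · █ · · · · · ·
    · · · █ █ · · · · · ·
    · · █ █ █ █ · · · · ·
    · █ █ █ █ █ · · · · ·
    · · · · █ █ · · · · ·
    · · · · · · █ · · · ·
    · · · · · · · · · · ·
    · · · · · · · · · · ·
    · · · · · · · · · · ·
    · · · · · · · · · · ·
T3:
  2·area = 68
  edge (13, 18)→(6, 12): d=(-7,-6) top-left  bias=+0
  edge (6, 12)→(8, 4): d=(2,-8) top-left  bias=+0
  edge (8, 4)→(13, 18): d=(5,14) right/bottom  bias=-1
    (4,3)@(9, 7): e=[53,14,1] → █
    (5,3)@(11, 7): e=[65,30,-27] → ·
    (3,4)@(7, 9): e=[27,2,39] → █
    (5,4)@(11, 9): e=[51,34,-17] → ·
    (3,5)@(7, 11): e=[13,6,49] → █
    (5,5)@(11, 11): e=[37,38,-7] → ·
    (3,6)@(7, 13): e=[-1,10,59] → ·
    (4,6)@(9, 13): e=[11,26,31] → █
    (5,6)@(11, 13): e=[23,42,3] → █
    (6,6)@(13, 13): e=[35,58,-25] → ·
    (4,7)@(9, 15): e=[-3,30,41] → ·
    (5,7)@(11, 15): e=[9,46,13] → █
  covered (8 px):
    · · · · · · · · · · ·
    · · · · · · · · · · ·
    · · · · · · · · · · ·
    · · · · █ · · · · · ·
    · · · █ █ · · · · · ·
    · · · █ █ · · · · · ·
    · · · · █ █ · · · · ·
    · · · · · █ · · · · ·
    · · · · · · · · · · ·
    · · · · · · · · · · ·

Z-buffer (winner per pixel, '.' = empty):
  . . . . 2 . . . . . .
  . . . 2 2 . . . . . .
  . . 2 2 2 2 . . . . .
  . 2 2 2 2 2 . . . . .
  . . 0 0 2 2 . . . . .
  . . 1 0 3 . 2 . . . .
  . . . 0 3 3 1 . . . .
  . . . 0 . 3 . 1 1 1 .
  . . . . . . . . . . .
  . . . . . . . . . . .

Answer: 1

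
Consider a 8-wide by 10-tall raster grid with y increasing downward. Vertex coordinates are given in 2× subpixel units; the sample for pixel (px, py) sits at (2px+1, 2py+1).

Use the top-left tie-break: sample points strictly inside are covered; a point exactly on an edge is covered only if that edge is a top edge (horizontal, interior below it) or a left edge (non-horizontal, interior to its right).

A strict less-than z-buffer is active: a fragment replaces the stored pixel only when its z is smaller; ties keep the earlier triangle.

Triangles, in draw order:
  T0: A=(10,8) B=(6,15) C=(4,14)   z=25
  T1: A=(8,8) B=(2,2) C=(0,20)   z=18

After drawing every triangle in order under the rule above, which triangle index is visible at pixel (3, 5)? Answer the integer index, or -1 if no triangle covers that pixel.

T0:
  2·area = 18
  edge (10, 8)→(6, 15): d=(-4,7) right/bottom  bias=-1
  edge (6, 15)→(4, 14): d=(-2,-1) top-left  bias=+0
  edge (4, 14)→(10, 8): d=(6,-6) top-left  bias=+0
    (7,1)@(15, 3): e=[-15,33,0] → ·  [on edge]
    (6,2)@(13, 5): e=[-9,27,0] → ·  [on edge]
    (5,3)@(11, 7): e=[-3,21,0] → ·  [on edge]
    (4,4)@(9, 9): e=[3,15,0] → #  [on edge]
    (5,4)@(11, 9): e=[-11,17,12] → ·
    (3,5)@(7, 11): e=[9,9,0] → #  [on edge]
    (4,5)@(9, 11): e=[-5,11,12] → ·
    (2,6)@(5, 13): e=[15,3,0] → #  [on edge]
    (4,6)@(9, 13): e=[-13,7,24] → ·
    (1,7)@(3, 15): e=[21,-3,0] → ·  [on edge]
    (2,7)@(5, 15): e=[7,-1,12] → ·
    (3,7)@(7, 15): e=[-7,1,24] → ·
    (0,8)@(1, 17): e=[27,-9,0] → ·  [on edge]
  covered (4 px):
    · · · · · · · ·
    · · · · · · · ·
    · · · · · · · ·
    · · · · · · · ·
    · · · · # · · ·
    · · · # · · · ·
    · · # # · · · ·
    · · · · · · · ·
    · · · · · · · ·
    · · · · · · · ·
T1:
  2·area = 120  (B↔C swapped to make it positive)
  edge (8, 8)→(0, 20): d=(-8,12) right/bottom  bias=-1
  edge (0, 20)→(2, 2): d=(2,-18) top-left  bias=+0
  edge (2, 2)→(8, 8): d=(6,6) right/bottom  bias=-1
    (0,0)@(1, 1): e=[140,-20,0] → ·  [on edge]
    (1,1)@(3, 3): e=[100,20,0] → ·  [on edge]
    (1,2)@(3, 5): e=[84,24,12] → #
    (2,2)@(5, 5): e=[60,60,0] → ·  [on edge]
    (1,3)@(3, 7): e=[68,28,24] → #
    (2,3)@(5, 7): e=[44,64,12] → #
    (3,3)@(7, 7): e=[20,100,0] → ·  [on edge]
    (1,4)@(3, 9): e=[52,32,36] → #
    (3,4)@(7, 9): e=[4,104,12] → #
    (4,4)@(9, 9): e=[-20,140,0] → ·  [on edge]
    (0,5)@(1, 11): e=[60,0,60] → #  [on edge]
    (3,5)@(7, 11): e=[-12,108,24] → ·
    (5,5)@(11, 11): e=[-60,180,0] → ·  [on edge]
    (6,6)@(13, 13): e=[-100,220,0] → ·  [on edge]
    (7,7)@(15, 15): e=[-140,260,0] → ·  [on edge]
  covered (14 px):
    · · · · · · · ·
    · · · · · · · ·
    · # · · · · · ·
    · # # · · · · ·
    · # # # · · · ·
    # # # · · · · ·
    # # · · · · · ·
    # # · · · · · ·
    # · · · · · · ·
    · · · · · · · ·

Z-buffer (winner per pixel, '.' = empty):
  . . . . . . . .
  . . . . . . . .
  . 1 . . . . . .
  . 1 1 . . . . .
  . 1 1 1 0 . . .
  1 1 1 0 . . . .
  1 1 0 0 . . . .
  1 1 . . . . . .
  1 . . . . . . .
  . . . . . . . .

Answer: 0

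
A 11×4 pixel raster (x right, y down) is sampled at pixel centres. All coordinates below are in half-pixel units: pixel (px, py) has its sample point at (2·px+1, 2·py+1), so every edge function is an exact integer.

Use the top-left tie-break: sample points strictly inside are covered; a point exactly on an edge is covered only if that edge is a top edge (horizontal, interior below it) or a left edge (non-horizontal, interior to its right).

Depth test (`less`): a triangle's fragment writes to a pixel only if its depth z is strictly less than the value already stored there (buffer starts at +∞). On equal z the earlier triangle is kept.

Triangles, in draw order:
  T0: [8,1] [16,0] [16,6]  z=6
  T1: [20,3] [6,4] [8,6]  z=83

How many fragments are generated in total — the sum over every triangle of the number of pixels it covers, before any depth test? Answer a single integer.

T0:
  2·area = 48
  edge (8, 1)→(16, 0): d=(8,-1) top-left  bias=+0
  edge (16, 0)→(16, 6): d=(0,6) right/bottom  bias=-1
  edge (16, 6)→(8, 1): d=(-8,-5) top-left  bias=+0
    (4,0)@(9, 1): e=[1,42,5] → X
    (5,0)@(11, 1): e=[3,30,15] → X
    (6,0)@(13, 1): e=[5,18,25] → X
    (7,0)@(15, 1): e=[7,6,35] → X
    (8,0)@(17, 1): e=[9,-6,45] → .
    (4,1)@(9, 3): e=[17,42,-11] → .
    (5,1)@(11, 3): e=[19,30,-1] → .
    (6,1)@(13, 3): e=[21,18,9] → X
    (8,1)@(17, 3): e=[25,-6,29] → .
    (6,2)@(13, 5): e=[37,18,-7] → .
    (7,2)@(15, 5): e=[39,6,3] → X
    (8,2)@(17, 5): e=[41,-6,13] → .
  covered (7 px):
    . . . . X X X X . . .
    . . . . . . X X . . .
    . . . . . . . X . . .
    . . . . . . . . . . .
T1:
  2·area = 30  (B↔C swapped to make it positive)
  edge (20, 3)→(8, 6): d=(-12,3) right/bottom  bias=-1
  edge (8, 6)→(6, 4): d=(-2,-2) top-left  bias=+0
  edge (6, 4)→(20, 3): d=(14,-1) top-left  bias=+0
    (1,0)@(3, 1): e=[75,0,-45] → .  [on edge]
    (2,1)@(5, 3): e=[45,0,-15] → .  [on edge]
    (3,2)@(7, 5): e=[15,0,15] → X  [on edge]
    (4,2)@(9, 5): e=[9,4,17] → X
    (5,2)@(11, 5): e=[3,8,19] → X
    (6,2)@(13, 5): e=[-3,12,21] → .
    (3,3)@(7, 7): e=[-9,-4,43] → .
    (4,3)@(9, 7): e=[-15,0,45] → .  [on edge]
    (5,3)@(11, 7): e=[-21,4,47] → .
  covered (3 px):
    . . . . . . . . . . .
    . . . . . . . . . . .
    . . . X X X . . . . .
    . . . . . . . . . . .

Final: 10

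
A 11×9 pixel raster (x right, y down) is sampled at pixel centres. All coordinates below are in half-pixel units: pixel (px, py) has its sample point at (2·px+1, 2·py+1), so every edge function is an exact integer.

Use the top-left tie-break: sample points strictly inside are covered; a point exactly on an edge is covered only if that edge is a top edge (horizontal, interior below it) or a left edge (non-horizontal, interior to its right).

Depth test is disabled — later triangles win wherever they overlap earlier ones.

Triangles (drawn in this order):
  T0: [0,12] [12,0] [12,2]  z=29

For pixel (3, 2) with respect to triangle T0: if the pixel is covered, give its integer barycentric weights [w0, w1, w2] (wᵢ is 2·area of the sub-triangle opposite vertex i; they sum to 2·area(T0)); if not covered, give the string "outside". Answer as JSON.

T0:
  2·area = 24
  edge (0, 12)→(12, 0): d=(12,-12) top-left  bias=+0
  edge (12, 0)→(12, 2): d=(0,2) right/bottom  bias=-1
  edge (12, 2)→(0, 12): d=(-12,10) right/bottom  bias=-1
    (5,0)@(11, 1): e=[0,2,22] → █  [on edge]
    (6,0)@(13, 1): e=[24,-2,2] → ·
    (4,1)@(9, 3): e=[0,6,18] → █  [on edge]
    (5,1)@(11, 3): e=[24,2,-2] → ·
    (3,2)@(7, 5): e=[0,10,14] → █  [on edge]
    (4,2)@(9, 5): e=[24,6,-6] → ·
    (2,3)@(5, 7): e=[0,14,10] → █  [on edge]
    (3,3)@(7, 7): e=[24,10,-10] → ·
    (1,4)@(3, 9): e=[0,18,6] → █  [on edge]
    (2,4)@(5, 9): e=[24,14,-14] → ·
    (0,5)@(1, 11): e=[0,22,2] → █  [on edge]
    (1,5)@(3, 11): e=[24,18,-18] → ·
  covered (6 px):
    · · · · · █ · · · · ·
    · · · · █ · · · · · ·
    · · · █ · · · · · · ·
    · · █ · · · · · · · ·
    · █ · · · · · · · · ·
    █ · · · · · · · · · ·
    · · · · · · · · · · ·
    · · · · · · · · · · ·
    · · · · · · · · · · ·

Result: [10,14,0]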